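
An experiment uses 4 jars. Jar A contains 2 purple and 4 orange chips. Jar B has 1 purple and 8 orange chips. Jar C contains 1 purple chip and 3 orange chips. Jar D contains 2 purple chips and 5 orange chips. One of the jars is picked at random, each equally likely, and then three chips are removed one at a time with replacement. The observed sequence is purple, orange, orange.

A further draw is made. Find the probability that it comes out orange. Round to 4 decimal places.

0.7397

Under each hypothesis, the probability of the observed sequence is: P(data | jar A) = (2/6)(4/6)(4/6) = 0.14815; P(data | jar B) = (1/9)(8/9)(8/9) = 0.087791; P(data | jar C) = (1/4)(3/4)(3/4) = 0.14062; P(data | jar D) = (2/7)(5/7)(5/7) = 0.14577.
Weighting by the prior gives 1/4 · 0.14815 = 0.037037, 1/4 · 0.087791 = 0.021948, 1/4 · 0.14062 = 0.035156, 1/4 · 0.14577 = 0.036443; with total 0.13058.
Normalising, the posterior is P(jar A | data) = 0.28363, P(jar B | data) = 0.16807, P(jar C | data) = 0.26922, P(jar D | data) = 0.27908.
So P(orange next | data) = Σ P(orange next | H) P(H | data) = (2/3)(0.28363) + (8/9)(0.16807) + (3/4)(0.26922) + (5/7)(0.27908) = 0.73974.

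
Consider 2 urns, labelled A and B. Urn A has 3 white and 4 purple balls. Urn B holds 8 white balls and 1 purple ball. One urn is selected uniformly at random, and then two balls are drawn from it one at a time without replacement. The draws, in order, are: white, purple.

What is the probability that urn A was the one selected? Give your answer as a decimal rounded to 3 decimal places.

For each hypothesis, P(data | H) works out to: P(data | urn A) = (3/7)(4/6) = 2/7; P(data | urn B) = (8/9)(1/8) = 1/9.
Multiplying each by its prior: 1/2 · 2/7 = 1/7, 1/2 · 1/9 = 1/18; summing to 25/126.
By Bayes' rule, P(urn A | data) = (1/7) / (25/126) = 18/25.

0.720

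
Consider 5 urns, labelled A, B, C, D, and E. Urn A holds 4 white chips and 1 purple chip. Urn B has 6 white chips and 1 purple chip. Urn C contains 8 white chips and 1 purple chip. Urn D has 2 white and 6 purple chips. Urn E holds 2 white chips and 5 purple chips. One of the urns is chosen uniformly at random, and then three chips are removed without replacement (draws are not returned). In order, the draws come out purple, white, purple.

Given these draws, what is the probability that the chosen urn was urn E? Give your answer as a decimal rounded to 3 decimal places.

0.516

Under each hypothesis, the probability of the observed sequence is: P(data | urn A) = (1/5)(4/4)(0/3) = 0; P(data | urn B) = (1/7)(6/6)(0/5) = 0; P(data | urn C) = (1/9)(8/8)(0/7) = 0; P(data | urn D) = (6/8)(2/7)(5/6) = 5/28; P(data | urn E) = (5/7)(2/6)(4/5) = 4/21.
The prior-weighted likelihoods are 1/5 · 0 = 0, 1/5 · 0 = 0, 1/5 · 0 = 0, 1/5 · 5/28 = 1/28, 1/5 · 4/21 = 4/105; with total 31/420.
Therefore the posterior P(urn E | data) = (4/105) / (31/420) = 16/31.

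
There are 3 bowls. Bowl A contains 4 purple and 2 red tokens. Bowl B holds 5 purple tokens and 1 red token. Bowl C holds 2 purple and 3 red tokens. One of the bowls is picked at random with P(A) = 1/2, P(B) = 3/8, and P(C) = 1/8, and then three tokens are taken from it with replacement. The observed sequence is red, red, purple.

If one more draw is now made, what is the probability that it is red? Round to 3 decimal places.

0.386

The likelihood of the observed sequence under each hypothesis: P(data | bowl A) = (2/6)(2/6)(4/6) = 0.074074; P(data | bowl B) = (1/6)(1/6)(5/6) = 0.023148; P(data | bowl C) = (3/5)(3/5)(2/5) = 0.144.
The prior-weighted likelihoods are 1/2 · 0.074074 = 0.037037, 3/8 · 0.023148 = 0.0086806, 1/8 · 0.144 = 0.018; these sum to 0.063718.
Normalising, the posterior is P(bowl A | data) = 0.58127, P(bowl B | data) = 0.13623, P(bowl C | data) = 0.2825.
The predictive probability is P(red next | data) = (1/3)(0.58127) + (1/6)(0.13623) + (3/5)(0.2825) = 0.38596.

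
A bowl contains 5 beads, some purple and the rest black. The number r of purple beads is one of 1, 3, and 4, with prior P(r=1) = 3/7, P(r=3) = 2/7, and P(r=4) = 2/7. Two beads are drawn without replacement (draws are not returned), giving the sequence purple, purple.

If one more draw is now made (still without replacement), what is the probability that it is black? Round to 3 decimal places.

0.444

Compute the likelihood of the observed sequence for each case: P(data | r = 1) = (1/5)(0/4) = 0; P(data | r = 3) = (3/5)(2/4) = 3/10; P(data | r = 4) = (4/5)(3/4) = 3/5.
Weighting by the prior gives 3/7 · 0 = 0, 2/7 · 3/10 = 3/35, 2/7 · 3/5 = 6/35; summing to 9/35.
The posterior is then P(r = 1 | data) = 0, P(r = 3 | data) = 1/3, P(r = 4 | data) = 2/3.
So P(black next | data) = Σ P(black next | H) P(H | data) = (2/3)(1/3) + (1/3)(2/3) = 4/9.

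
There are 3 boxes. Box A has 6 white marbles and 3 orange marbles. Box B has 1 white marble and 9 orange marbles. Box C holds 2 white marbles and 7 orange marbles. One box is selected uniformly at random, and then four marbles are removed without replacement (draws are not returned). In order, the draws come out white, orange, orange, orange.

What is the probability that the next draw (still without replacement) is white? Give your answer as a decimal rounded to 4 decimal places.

Under each hypothesis, the probability of the observed sequence is: P(data | box A) = (6/9)(3/8)(2/7)(1/6) = 1/84; P(data | box B) = (1/10)(9/9)(8/8)(7/7) = 1/10; P(data | box C) = (2/9)(7/8)(6/7)(5/6) = 5/36.
Weighting by the prior gives 1/3 · 1/84 = 1/252, 1/3 · 1/10 = 1/30, 1/3 · 5/36 = 5/108; with total 79/945.
Normalising, the posterior is P(box A | data) = 15/316, P(box B | data) = 63/158, P(box C | data) = 175/316.
So P(white next | data) = Σ P(white next | H) P(H | data) = (1)(15/316) + (0)(63/158) + (1/5)(175/316) = 25/158.

0.1582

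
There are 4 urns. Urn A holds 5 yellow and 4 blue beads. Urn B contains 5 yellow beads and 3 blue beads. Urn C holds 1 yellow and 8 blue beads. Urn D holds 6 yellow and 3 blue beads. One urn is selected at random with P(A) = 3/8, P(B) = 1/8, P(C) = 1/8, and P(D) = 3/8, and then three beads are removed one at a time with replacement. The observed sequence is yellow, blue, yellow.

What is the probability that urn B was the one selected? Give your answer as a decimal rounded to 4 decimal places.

0.1445

Compute the likelihood of the observed sequence for each case: P(data | urn A) = (5/9)(4/9)(5/9) = 0.13717; P(data | urn B) = (5/8)(3/8)(5/8) = 0.14648; P(data | urn C) = (1/9)(8/9)(1/9) = 0.010974; P(data | urn D) = (6/9)(3/9)(6/9) = 0.14815.
Weighting by the prior gives 3/8 · 0.13717 = 0.05144, 1/8 · 0.14648 = 0.018311, 1/8 · 0.010974 = 0.0013717, 3/8 · 0.14815 = 0.055556; summing to 0.12668.
Hence P(urn B | data) = (0.018311) / (0.12668) = 0.14454.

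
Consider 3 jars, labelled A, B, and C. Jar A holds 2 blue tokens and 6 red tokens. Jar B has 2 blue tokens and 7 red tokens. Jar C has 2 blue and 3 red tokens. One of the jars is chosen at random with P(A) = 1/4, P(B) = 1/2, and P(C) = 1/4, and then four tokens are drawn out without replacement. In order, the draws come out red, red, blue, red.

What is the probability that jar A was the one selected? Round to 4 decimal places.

0.2744

For each hypothesis, P(data | H) works out to: P(data | jar A) = (6/8)(5/7)(2/6)(4/5) = 1/7; P(data | jar B) = (7/9)(6/8)(2/7)(5/6) = 5/36; P(data | jar C) = (3/5)(2/4)(2/3)(1/2) = 1/10.
Multiplying each by its prior: 1/4 · 1/7 = 1/28, 1/2 · 5/36 = 5/72, 1/4 · 1/10 = 1/40; summing to 41/315.
Hence P(jar A | data) = (1/28) / (41/315) = 45/164.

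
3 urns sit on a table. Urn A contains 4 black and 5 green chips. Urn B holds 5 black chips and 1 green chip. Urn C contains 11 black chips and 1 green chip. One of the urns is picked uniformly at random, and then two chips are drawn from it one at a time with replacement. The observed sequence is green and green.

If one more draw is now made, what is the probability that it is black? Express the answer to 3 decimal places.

Under each hypothesis, the probability of the observed sequence is: P(data | urn A) = (5/9)(5/9) = 0.30864; P(data | urn B) = (1/6)(1/6) = 0.027778; P(data | urn C) = (1/12)(1/12) = 0.0069444.
The prior-weighted likelihoods are 1/3 · 0.30864 = 0.10288, 1/3 · 0.027778 = 0.0092593, 1/3 · 0.0069444 = 0.0023148; summing to 0.11445.
The posterior is then P(urn A | data) = 0.89888, P(urn B | data) = 0.080899, P(urn C | data) = 0.020225.
Averaging over the posterior, P(black next | data) = (4/9)(0.89888) + (5/6)(0.080899) + (11/12)(0.020225) = 0.48546.

0.485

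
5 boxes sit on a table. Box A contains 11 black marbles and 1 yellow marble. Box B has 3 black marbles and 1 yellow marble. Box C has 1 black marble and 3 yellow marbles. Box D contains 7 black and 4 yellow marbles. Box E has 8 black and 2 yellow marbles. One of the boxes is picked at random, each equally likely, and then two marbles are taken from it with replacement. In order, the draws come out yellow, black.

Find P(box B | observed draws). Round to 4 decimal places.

Compute the likelihood of the observed sequence for each case: P(data | box A) = (1/12)(11/12) = 0.076389; P(data | box B) = (1/4)(3/4) = 0.1875; P(data | box C) = (3/4)(1/4) = 0.1875; P(data | box D) = (4/11)(7/11) = 0.2314; P(data | box E) = (2/10)(8/10) = 0.16.
Multiplying each by its prior: 1/5 · 0.076389 = 0.015278, 1/5 · 0.1875 = 0.0375, 1/5 · 0.1875 = 0.0375, 1/5 · 0.2314 = 0.046281, 1/5 · 0.16 = 0.032; these sum to 0.16856.
Hence P(box B | data) = (0.0375) / (0.16856) = 0.22247.

0.2225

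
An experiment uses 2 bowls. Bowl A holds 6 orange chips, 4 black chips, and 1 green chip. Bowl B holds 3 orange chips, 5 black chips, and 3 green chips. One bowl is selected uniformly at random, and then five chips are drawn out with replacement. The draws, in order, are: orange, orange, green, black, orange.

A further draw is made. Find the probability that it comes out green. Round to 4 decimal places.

Compute the likelihood of the observed sequence for each case: P(data | bowl A) = (6/11)(6/11)(1/11)(4/11)(6/11) = 0.0053648; P(data | bowl B) = (3/11)(3/11)(3/11)(5/11)(3/11) = 0.0025147.
Weighting by the prior gives 1/2 · 0.0053648 = 0.0026824, 1/2 · 0.0025147 = 0.0012574; with total 0.0039397.
Dividing through by the total gives posterior P(bowl A | data) = 0.68085, P(bowl B | data) = 0.31915.
So P(green next | data) = Σ P(green next | H) P(H | data) = (1/11)(0.68085) + (3/11)(0.31915) = 0.14894.

0.1489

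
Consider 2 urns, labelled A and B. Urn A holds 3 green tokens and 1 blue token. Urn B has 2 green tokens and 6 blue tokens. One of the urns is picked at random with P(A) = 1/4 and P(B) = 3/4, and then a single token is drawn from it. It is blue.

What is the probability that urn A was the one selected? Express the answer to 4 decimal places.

0.1000

For each hypothesis, P(data | H) works out to: P(data | urn A) = (1/4) = 1/4; P(data | urn B) = (6/8) = 3/4.
Weighting by the prior gives 1/4 · 1/4 = 1/16, 3/4 · 3/4 = 9/16; these sum to 5/8.
So P(urn A | data) = (1/16) / (5/8) = 1/10.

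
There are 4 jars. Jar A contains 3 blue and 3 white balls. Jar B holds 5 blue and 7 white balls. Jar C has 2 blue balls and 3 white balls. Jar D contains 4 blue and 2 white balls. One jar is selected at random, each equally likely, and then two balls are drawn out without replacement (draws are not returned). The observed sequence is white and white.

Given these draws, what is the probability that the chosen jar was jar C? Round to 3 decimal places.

0.339

Under each hypothesis, the probability of the observed sequence is: P(data | jar A) = (3/6)(2/5) = 1/5; P(data | jar B) = (7/12)(6/11) = 7/22; P(data | jar C) = (3/5)(2/4) = 3/10; P(data | jar D) = (2/6)(1/5) = 1/15.
Multiplying each by its prior: 1/4 · 1/5 = 1/20, 1/4 · 7/22 = 7/88, 1/4 · 3/10 = 3/40, 1/4 · 1/15 = 1/60; summing to 73/330.
Hence P(jar C | data) = (3/40) / (73/330) = 99/292.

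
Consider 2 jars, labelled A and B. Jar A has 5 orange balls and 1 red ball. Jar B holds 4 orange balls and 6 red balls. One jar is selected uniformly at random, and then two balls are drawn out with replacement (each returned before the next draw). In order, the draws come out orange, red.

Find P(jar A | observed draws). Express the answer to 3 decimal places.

0.367

The likelihood of the observed sequence under each hypothesis: P(data | jar A) = (5/6)(1/6) = 0.13889; P(data | jar B) = (4/10)(6/10) = 0.24.
The prior-weighted likelihoods are 1/2 · 0.13889 = 0.069444, 1/2 · 0.24 = 0.12; summing to 0.18944.
So P(jar A | data) = (0.069444) / (0.18944) = 0.36657.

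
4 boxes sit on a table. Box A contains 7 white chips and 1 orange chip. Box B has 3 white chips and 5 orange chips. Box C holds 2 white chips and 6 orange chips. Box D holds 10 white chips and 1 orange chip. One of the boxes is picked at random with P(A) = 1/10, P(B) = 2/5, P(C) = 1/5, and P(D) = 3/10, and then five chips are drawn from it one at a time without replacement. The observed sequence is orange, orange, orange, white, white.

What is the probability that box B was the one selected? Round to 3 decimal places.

The likelihood of the observed sequence under each hypothesis: P(data | box A) = (1/8)(0/7) = 0; P(data | box B) = (5/8)(4/7)(3/6)(3/5)(2/4) = 3/56; P(data | box C) = (6/8)(5/7)(4/6)(2/5)(1/4) = 1/28; P(data | box D) = (1/11)(0/10) = 0.
Multiplying each by its prior: 1/10 · 0 = 0, 2/5 · 3/56 = 3/140, 1/5 · 1/28 = 1/140, 3/10 · 0 = 0; these sum to 1/35.
So P(box B | data) = (3/140) / (1/35) = 3/4.

0.750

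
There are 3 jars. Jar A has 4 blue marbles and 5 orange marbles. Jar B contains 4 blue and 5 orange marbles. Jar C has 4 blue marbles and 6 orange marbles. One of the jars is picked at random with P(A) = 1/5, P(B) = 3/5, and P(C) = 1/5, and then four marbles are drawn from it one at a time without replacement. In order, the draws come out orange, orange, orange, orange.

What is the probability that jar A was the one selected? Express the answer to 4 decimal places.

Compute the likelihood of the observed sequence for each case: P(data | jar A) = (5/9)(4/8)(3/7)(2/6) = 5/126; P(data | jar B) = (5/9)(4/8)(3/7)(2/6) = 5/126; P(data | jar C) = (6/10)(5/9)(4/8)(3/7) = 1/14.
Weighting by the prior gives 1/5 · 5/126 = 1/126, 3/5 · 5/126 = 1/42, 1/5 · 1/14 = 1/70; with total 29/630.
Therefore the posterior P(jar A | data) = (1/126) / (29/630) = 5/29.

0.1724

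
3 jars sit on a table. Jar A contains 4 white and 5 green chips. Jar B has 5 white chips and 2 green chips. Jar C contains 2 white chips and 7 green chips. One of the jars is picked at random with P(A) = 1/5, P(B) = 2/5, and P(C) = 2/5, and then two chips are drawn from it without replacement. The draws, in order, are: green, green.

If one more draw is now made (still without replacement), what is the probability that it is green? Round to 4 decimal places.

Compute the likelihood of the observed sequence for each case: P(data | jar A) = (5/9)(4/8) = 5/18; P(data | jar B) = (2/7)(1/6) = 1/21; P(data | jar C) = (7/9)(6/8) = 7/12.
Weighting by the prior gives 1/5 · 5/18 = 1/18, 2/5 · 1/21 = 2/105, 2/5 · 7/12 = 7/30; with total 97/315.
Normalising, the posterior is P(jar A | data) = 35/194, P(jar B | data) = 6/97, P(jar C | data) = 147/194.
The predictive probability is P(green next | data) = (3/7)(35/194) + (0)(6/97) + (5/7)(147/194) = 60/97.

0.6186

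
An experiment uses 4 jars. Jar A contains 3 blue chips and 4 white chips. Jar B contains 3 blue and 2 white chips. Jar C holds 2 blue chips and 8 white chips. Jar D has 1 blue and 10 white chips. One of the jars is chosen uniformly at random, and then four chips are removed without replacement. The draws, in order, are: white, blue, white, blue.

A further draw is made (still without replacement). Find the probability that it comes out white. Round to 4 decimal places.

The likelihood of the observed sequence under each hypothesis: P(data | jar A) = (4/7)(3/6)(3/5)(2/4) = 0.085714; P(data | jar B) = (2/5)(3/4)(1/3)(2/2) = 0.1; P(data | jar C) = (8/10)(2/9)(7/8)(1/7) = 0.022222; P(data | jar D) = (10/11)(1/10)(9/9)(0/8) = 0.
Weighting by the prior gives 1/4 · 0.085714 = 0.021429, 1/4 · 0.1 = 0.025, 1/4 · 0.022222 = 0.0055556, 1/4 · 0 = 0; with total 0.051984.
Normalising, the posterior is P(jar A | data) = 0.41221, P(jar B | data) = 0.48092, P(jar C | data) = 0.10687, P(jar D | data) = 0.
Averaging over the posterior, P(white next | data) = (2/3)(0.41221) + (0)(0.48092) + (1)(0.10687) = 0.38168.

0.3817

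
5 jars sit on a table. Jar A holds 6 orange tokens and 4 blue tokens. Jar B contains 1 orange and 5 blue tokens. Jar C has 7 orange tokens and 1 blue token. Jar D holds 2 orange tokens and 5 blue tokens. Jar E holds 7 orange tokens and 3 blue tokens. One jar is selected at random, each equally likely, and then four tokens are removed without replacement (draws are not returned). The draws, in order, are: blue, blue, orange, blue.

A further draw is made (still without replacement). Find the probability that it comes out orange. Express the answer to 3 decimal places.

0.230

Compute the likelihood of the observed sequence for each case: P(data | jar A) = (4/10)(3/9)(6/8)(2/7) = 0.028571; P(data | jar B) = (5/6)(4/5)(1/4)(3/3) = 0.16667; P(data | jar C) = (1/8)(0/7) = 0; P(data | jar D) = (5/7)(4/6)(2/5)(3/4) = 0.14286; P(data | jar E) = (3/10)(2/9)(7/8)(1/7) = 0.0083333.
The prior-weighted likelihoods are 1/5 · 0.028571 = 0.0057143, 1/5 · 0.16667 = 0.033333, 1/5 · 0 = 0, 1/5 · 0.14286 = 0.028571, 1/5 · 0.0083333 = 0.0016667; these sum to 0.069286.
Normalising, the posterior is P(jar A | data) = 0.082474, P(jar B | data) = 0.4811, P(jar C | data) = 0, P(jar D | data) = 0.41237, P(jar E | data) = 0.024055.
Averaging over the posterior, P(orange next | data) = (5/6)(0.082474) + (0)(0.4811) + (1/3)(0.41237) + (1)(0.024055) = 0.23024.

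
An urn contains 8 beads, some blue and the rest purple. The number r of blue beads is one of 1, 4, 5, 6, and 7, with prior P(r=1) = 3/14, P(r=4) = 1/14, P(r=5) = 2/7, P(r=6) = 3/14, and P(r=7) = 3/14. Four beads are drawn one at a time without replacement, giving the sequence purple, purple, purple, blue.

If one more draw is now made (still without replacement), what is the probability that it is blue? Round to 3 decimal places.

0.227

For each hypothesis, P(data | H) works out to: P(data | r = 1) = (7/8)(6/7)(5/6)(1/5) = 0.125; P(data | r = 4) = (4/8)(3/7)(2/6)(4/5) = 0.057143; P(data | r = 5) = (3/8)(2/7)(1/6)(5/5) = 0.017857; P(data | r = 6) = (2/8)(1/7)(0/6) = 0; P(data | r = 7) = (1/8)(0/7) = 0.
The prior-weighted likelihoods are 3/14 · 0.125 = 0.026786, 1/14 · 0.057143 = 0.0040816, 2/7 · 0.017857 = 0.005102, 3/14 · 0 = 0, 3/14 · 0 = 0; with total 0.035969.
The posterior is then P(r = 1 | data) = 0.74468, P(r = 4 | data) = 0.11348, P(r = 5 | data) = 0.14184, P(r = 6 | data) = 0, P(r = 7 | data) = 0.
The predictive probability is P(blue next | data) = (0)(0.74468) + (3/4)(0.11348) + (1)(0.14184) = 0.22695.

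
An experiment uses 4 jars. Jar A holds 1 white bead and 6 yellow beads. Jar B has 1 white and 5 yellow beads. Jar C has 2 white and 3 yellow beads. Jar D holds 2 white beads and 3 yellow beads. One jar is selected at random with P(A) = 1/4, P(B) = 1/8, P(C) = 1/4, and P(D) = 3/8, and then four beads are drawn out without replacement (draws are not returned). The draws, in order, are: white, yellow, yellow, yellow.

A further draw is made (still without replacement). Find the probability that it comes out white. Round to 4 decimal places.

The likelihood of the observed sequence under each hypothesis: P(data | jar A) = (1/7)(6/6)(5/5)(4/4) = 1/7; P(data | jar B) = (1/6)(5/5)(4/4)(3/3) = 1/6; P(data | jar C) = (2/5)(3/4)(2/3)(1/2) = 1/10; P(data | jar D) = (2/5)(3/4)(2/3)(1/2) = 1/10.
Multiplying each by its prior: 1/4 · 1/7 = 1/28, 1/8 · 1/6 = 1/48, 1/4 · 1/10 = 1/40, 3/8 · 1/10 = 3/80; summing to 5/42.
The posterior is then P(jar A | data) = 3/10, P(jar B | data) = 7/40, P(jar C | data) = 21/100, P(jar D | data) = 63/200.
Averaging over the posterior, P(white next | data) = (0)(3/10) + (0)(7/40) + (1)(21/100) + (1)(63/200) = 21/40.

0.5250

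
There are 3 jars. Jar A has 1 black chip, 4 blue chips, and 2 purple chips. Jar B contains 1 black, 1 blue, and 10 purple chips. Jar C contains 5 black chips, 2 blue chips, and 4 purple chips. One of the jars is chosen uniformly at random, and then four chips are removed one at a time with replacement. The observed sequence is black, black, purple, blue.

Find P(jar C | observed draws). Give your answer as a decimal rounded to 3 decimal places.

0.782

For each hypothesis, P(data | H) works out to: P(data | jar A) = (1/7)(1/7)(2/7)(4/7) = 0.0033319; P(data | jar B) = (1/12)(1/12)(10/12)(1/12) = 0.00048225; P(data | jar C) = (5/11)(5/11)(4/11)(2/11) = 0.01366.
Weighting by the prior gives 1/3 · 0.0033319 = 0.0011106, 1/3 · 0.00048225 = 0.00016075, 1/3 · 0.01366 = 0.0045534; summing to 0.0058248.
So P(jar C | data) = (0.0045534) / (0.0058248) = 0.78173.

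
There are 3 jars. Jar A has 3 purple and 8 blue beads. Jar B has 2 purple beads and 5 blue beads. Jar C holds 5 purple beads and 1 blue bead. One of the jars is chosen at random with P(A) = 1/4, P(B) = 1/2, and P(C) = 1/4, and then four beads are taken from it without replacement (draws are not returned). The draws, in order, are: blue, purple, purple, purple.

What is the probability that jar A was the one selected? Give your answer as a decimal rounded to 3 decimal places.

Compute the likelihood of the observed sequence for each case: P(data | jar A) = (8/11)(3/10)(2/9)(1/8) = 1/165; P(data | jar B) = (5/7)(2/6)(1/5)(0/4) = 0; P(data | jar C) = (1/6)(5/5)(4/4)(3/3) = 1/6.
Multiplying each by its prior: 1/4 · 1/165 = 1/660, 1/2 · 0 = 0, 1/4 · 1/6 = 1/24; with total 19/440.
By Bayes' rule, P(jar A | data) = (1/660) / (19/440) = 2/57.

0.035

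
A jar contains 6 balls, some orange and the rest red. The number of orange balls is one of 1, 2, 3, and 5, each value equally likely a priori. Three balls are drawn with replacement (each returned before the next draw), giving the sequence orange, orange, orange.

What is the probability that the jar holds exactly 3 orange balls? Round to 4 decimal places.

0.1677

The likelihood of the observed sequence under each hypothesis: P(data | r = 1) = (1/6)(1/6)(1/6) = 1/216; P(data | r = 2) = (2/6)(2/6)(2/6) = 1/27; P(data | r = 3) = (3/6)(3/6)(3/6) = 1/8; P(data | r = 5) = (5/6)(5/6)(5/6) = 125/216.
Multiplying each by its prior: 1/4 · 1/216 = 1/864, 1/4 · 1/27 = 1/108, 1/4 · 1/8 = 1/32, 1/4 · 125/216 = 125/864; these sum to 161/864.
Therefore the posterior P(r = 3 | data) = (1/32) / (161/864) = 27/161.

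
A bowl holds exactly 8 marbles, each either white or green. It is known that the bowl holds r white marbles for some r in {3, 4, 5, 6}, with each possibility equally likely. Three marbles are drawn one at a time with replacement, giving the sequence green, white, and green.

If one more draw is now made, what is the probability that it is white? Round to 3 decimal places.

Compute the likelihood of the observed sequence for each case: P(data | r = 3) = (5/8)(3/8)(5/8) = 0.14648; P(data | r = 4) = (4/8)(4/8)(4/8) = 0.125; P(data | r = 5) = (3/8)(5/8)(3/8) = 0.087891; P(data | r = 6) = (2/8)(6/8)(2/8) = 0.046875.
Weighting by the prior gives 1/4 · 0.14648 = 0.036621, 1/4 · 0.125 = 0.03125, 1/4 · 0.087891 = 0.021973, 1/4 · 0.046875 = 0.011719; these sum to 0.10156.
Dividing through by the total gives posterior P(r = 3 | data) = 0.36058, P(r = 4 | data) = 0.30769, P(r = 5 | data) = 0.21635, P(r = 6 | data) = 0.11538.
The predictive probability is P(white next | data) = (3/8)(0.36058) + (1/2)(0.30769) + (5/8)(0.21635) + (3/4)(0.11538) = 0.51082.

0.511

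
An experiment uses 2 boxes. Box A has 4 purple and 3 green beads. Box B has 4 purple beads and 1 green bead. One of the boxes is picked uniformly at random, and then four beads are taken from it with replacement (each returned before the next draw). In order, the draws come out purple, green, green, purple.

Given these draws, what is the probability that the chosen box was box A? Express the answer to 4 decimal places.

0.7008

The likelihood of the observed sequence under each hypothesis: P(data | box A) = (4/7)(3/7)(3/7)(4/7) = 0.059975; P(data | box B) = (4/5)(1/5)(1/5)(4/5) = 0.0256.
Multiplying each by its prior: 1/2 · 0.059975 = 0.029988, 1/2 · 0.0256 = 0.0128; with total 0.042788.
So P(box A | data) = (0.029988) / (0.042788) = 0.70085.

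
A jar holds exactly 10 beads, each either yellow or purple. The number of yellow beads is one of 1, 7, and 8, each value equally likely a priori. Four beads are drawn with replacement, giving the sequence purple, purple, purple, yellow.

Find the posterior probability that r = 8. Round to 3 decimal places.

0.065

Under each hypothesis, the probability of the observed sequence is: P(data | r = 1) = (9/10)(9/10)(9/10)(1/10) = 0.0729; P(data | r = 7) = (3/10)(3/10)(3/10)(7/10) = 0.0189; P(data | r = 8) = (2/10)(2/10)(2/10)(8/10) = 0.0064.
Multiplying each by its prior: 1/3 · 0.0729 = 0.0243, 1/3 · 0.0189 = 0.0063, 1/3 · 0.0064 = 0.0021333; summing to 0.032733.
So P(r = 8 | data) = (0.0021333) / (0.032733) = 0.065173.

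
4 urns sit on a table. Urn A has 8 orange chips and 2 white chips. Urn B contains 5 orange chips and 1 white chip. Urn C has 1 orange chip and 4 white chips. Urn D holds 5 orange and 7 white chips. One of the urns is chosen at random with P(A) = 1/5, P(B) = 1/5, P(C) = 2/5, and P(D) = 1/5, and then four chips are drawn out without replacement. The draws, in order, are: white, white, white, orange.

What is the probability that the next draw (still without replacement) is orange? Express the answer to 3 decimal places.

0.090

Under each hypothesis, the probability of the observed sequence is: P(data | urn A) = (2/10)(1/9)(0/8) = 0; P(data | urn B) = (1/6)(0/5) = 0; P(data | urn C) = (4/5)(3/4)(2/3)(1/2) = 0.2; P(data | urn D) = (7/12)(6/11)(5/10)(5/9) = 0.088384.
The prior-weighted likelihoods are 1/5 · 0 = 0, 1/5 · 0 = 0, 2/5 · 0.2 = 0.08, 1/5 · 0.088384 = 0.017677; these sum to 0.097677.
The posterior is then P(urn A | data) = 0, P(urn B | data) = 0, P(urn C | data) = 0.81903, P(urn D | data) = 0.18097.
Averaging over the posterior, P(orange next | data) = (0)(0.81903) + (1/2)(0.18097) = 0.090486.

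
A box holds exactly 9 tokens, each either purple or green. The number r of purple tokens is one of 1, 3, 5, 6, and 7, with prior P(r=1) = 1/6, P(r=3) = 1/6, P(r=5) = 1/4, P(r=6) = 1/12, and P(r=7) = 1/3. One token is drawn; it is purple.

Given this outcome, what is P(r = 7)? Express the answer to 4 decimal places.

The likelihood of this draw under each hypothesis: P(data | r = 1) = (1/9) = 1/9; P(data | r = 3) = (3/9) = 1/3; P(data | r = 5) = (5/9) = 5/9; P(data | r = 6) = (6/9) = 2/3; P(data | r = 7) = (7/9) = 7/9.
Multiplying each by its prior: 1/6 · 1/9 = 1/54, 1/6 · 1/3 = 1/18, 1/4 · 5/9 = 5/36, 1/12 · 2/3 = 1/18, 1/3 · 7/9 = 7/27; summing to 19/36.
Hence P(r = 7 | data) = (7/27) / (19/36) = 28/57.

0.4912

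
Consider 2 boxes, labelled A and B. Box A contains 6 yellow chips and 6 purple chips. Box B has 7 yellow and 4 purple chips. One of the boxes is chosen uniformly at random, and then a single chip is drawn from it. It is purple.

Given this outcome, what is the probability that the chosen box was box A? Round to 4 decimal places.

0.5789

For each hypothesis, P(data | H) works out to: P(data | box A) = (6/12) = 1/2; P(data | box B) = (4/11) = 4/11.
The prior-weighted likelihoods are 1/2 · 1/2 = 1/4, 1/2 · 4/11 = 2/11; with total 19/44.
Hence P(box A | data) = (1/4) / (19/44) = 11/19.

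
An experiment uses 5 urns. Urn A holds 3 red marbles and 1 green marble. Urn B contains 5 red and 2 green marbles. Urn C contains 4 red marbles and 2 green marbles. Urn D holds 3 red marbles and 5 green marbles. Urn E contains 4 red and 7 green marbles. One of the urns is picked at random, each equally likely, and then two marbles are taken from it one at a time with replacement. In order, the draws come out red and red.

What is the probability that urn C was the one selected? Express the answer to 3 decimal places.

0.248

For each hypothesis, P(data | H) works out to: P(data | urn A) = (3/4)(3/4) = 0.5625; P(data | urn B) = (5/7)(5/7) = 0.5102; P(data | urn C) = (4/6)(4/6) = 0.44444; P(data | urn D) = (3/8)(3/8) = 0.14062; P(data | urn E) = (4/11)(4/11) = 0.13223.
The prior-weighted likelihoods are 1/5 · 0.5625 = 0.1125, 1/5 · 0.5102 = 0.10204, 1/5 · 0.44444 = 0.088889, 1/5 · 0.14062 = 0.028125, 1/5 · 0.13223 = 0.026446; with total 0.358.
Hence P(urn C | data) = (0.088889) / (0.358) = 0.24829.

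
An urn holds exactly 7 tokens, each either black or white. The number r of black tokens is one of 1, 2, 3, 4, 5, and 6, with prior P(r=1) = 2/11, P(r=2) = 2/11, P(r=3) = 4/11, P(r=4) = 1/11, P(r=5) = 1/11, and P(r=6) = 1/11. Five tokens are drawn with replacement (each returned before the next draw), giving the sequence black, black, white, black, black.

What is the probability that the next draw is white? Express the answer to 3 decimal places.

0.363

The likelihood of the observed sequence under each hypothesis: P(data | r = 1) = (1/7)(1/7)(6/7)(1/7)(1/7) = 0.00035699; P(data | r = 2) = (2/7)(2/7)(5/7)(2/7)(2/7) = 0.0047599; P(data | r = 3) = (3/7)(3/7)(4/7)(3/7)(3/7) = 0.019278; P(data | r = 4) = (4/7)(4/7)(3/7)(4/7)(4/7) = 0.045695; P(data | r = 5) = (5/7)(5/7)(2/7)(5/7)(5/7) = 0.074374; P(data | r = 6) = (6/7)(6/7)(1/7)(6/7)(6/7) = 0.077111.
The prior-weighted likelihoods are 2/11 · 0.00035699 = 6.4908e-05, 2/11 · 0.0047599 = 0.00086544, 4/11 · 0.019278 = 0.0070101, 1/11 · 0.045695 = 0.0041541, 1/11 · 0.074374 = 0.0067613, 1/11 · 0.077111 = 0.0070101; these sum to 0.025866.
The posterior is then P(r = 1 | data) = 0.0025094, P(r = 2 | data) = 0.033459, P(r = 3 | data) = 0.27102, P(r = 4 | data) = 0.1606, P(r = 5 | data) = 0.2614, P(r = 6 | data) = 0.27102.
The predictive probability is P(white next | data) = (6/7)(0.0025094) + (5/7)(0.033459) + (4/7)(0.27102) + (3/7)(0.1606) + (2/7)(0.2614) + (1/7)(0.27102) = 0.36315.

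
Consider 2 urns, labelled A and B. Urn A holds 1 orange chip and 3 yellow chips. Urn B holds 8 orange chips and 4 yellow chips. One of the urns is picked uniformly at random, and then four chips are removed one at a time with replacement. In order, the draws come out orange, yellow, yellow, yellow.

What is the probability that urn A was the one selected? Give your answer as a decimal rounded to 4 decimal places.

0.8103

For each hypothesis, P(data | H) works out to: P(data | urn A) = (1/4)(3/4)(3/4)(3/4) = 0.10547; P(data | urn B) = (8/12)(4/12)(4/12)(4/12) = 0.024691.
Weighting by the prior gives 1/2 · 0.10547 = 0.052734, 1/2 · 0.024691 = 0.012346; these sum to 0.06508.
By Bayes' rule, P(urn A | data) = (0.052734) / (0.06508) = 0.8103.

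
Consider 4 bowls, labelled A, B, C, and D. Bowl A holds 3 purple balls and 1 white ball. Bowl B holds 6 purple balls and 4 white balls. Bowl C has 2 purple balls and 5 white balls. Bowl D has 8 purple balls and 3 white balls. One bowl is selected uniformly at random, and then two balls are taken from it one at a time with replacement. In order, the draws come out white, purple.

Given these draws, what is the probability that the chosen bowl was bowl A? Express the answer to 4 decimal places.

0.2259

Compute the likelihood of the observed sequence for each case: P(data | bowl A) = (1/4)(3/4) = 0.1875; P(data | bowl B) = (4/10)(6/10) = 0.24; P(data | bowl C) = (5/7)(2/7) = 0.20408; P(data | bowl D) = (3/11)(8/11) = 0.19835.
The prior-weighted likelihoods are 1/4 · 0.1875 = 0.046875, 1/4 · 0.24 = 0.06, 1/4 · 0.20408 = 0.05102, 1/4 · 0.19835 = 0.049587; with total 0.20748.
Hence P(bowl A | data) = (0.046875) / (0.20748) = 0.22592.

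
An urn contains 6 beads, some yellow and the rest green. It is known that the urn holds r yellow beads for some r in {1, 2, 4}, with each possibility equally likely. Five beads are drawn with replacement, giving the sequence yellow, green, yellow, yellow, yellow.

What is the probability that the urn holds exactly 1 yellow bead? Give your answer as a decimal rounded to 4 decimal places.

For each hypothesis, P(data | H) works out to: P(data | r = 1) = (1/6)(5/6)(1/6)(1/6)(1/6) = 0.000643; P(data | r = 2) = (2/6)(4/6)(2/6)(2/6)(2/6) = 0.0082305; P(data | r = 4) = (4/6)(2/6)(4/6)(4/6)(4/6) = 0.065844.
Multiplying each by its prior: 1/3 · 0.000643 = 0.00021433, 1/3 · 0.0082305 = 0.0027435, 1/3 · 0.065844 = 0.021948; these sum to 0.024906.
Therefore the posterior P(r = 1 | data) = (0.00021433) / (0.024906) = 0.0086059.

0.0086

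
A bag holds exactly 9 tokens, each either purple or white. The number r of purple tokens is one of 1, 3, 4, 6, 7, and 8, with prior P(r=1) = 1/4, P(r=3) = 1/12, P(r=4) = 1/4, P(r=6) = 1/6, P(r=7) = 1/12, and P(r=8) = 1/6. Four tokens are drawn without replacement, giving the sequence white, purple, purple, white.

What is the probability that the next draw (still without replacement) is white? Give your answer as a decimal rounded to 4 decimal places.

Under each hypothesis, the probability of the observed sequence is: P(data | r = 1) = (8/9)(1/8)(0/7) = 0; P(data | r = 3) = (6/9)(3/8)(2/7)(5/6) = 0.059524; P(data | r = 4) = (5/9)(4/8)(3/7)(4/6) = 0.079365; P(data | r = 6) = (3/9)(6/8)(5/7)(2/6) = 0.059524; P(data | r = 7) = (2/9)(7/8)(6/7)(1/6) = 0.027778; P(data | r = 8) = (1/9)(8/8)(7/7)(0/6) = 0.
Weighting by the prior gives 1/4 · 0 = 0, 1/12 · 0.059524 = 0.0049603, 1/4 · 0.079365 = 0.019841, 1/6 · 0.059524 = 0.0099206, 1/12 · 0.027778 = 0.0023148, 1/6 · 0 = 0; these sum to 0.037037.
Dividing through by the total gives posterior P(r = 1 | data) = 0, P(r = 3 | data) = 0.13393, P(r = 4 | data) = 0.53571, P(r = 6 | data) = 0.26786, P(r = 7 | data) = 0.0625, P(r = 8 | data) = 0.
Averaging over the posterior, P(white next | data) = (4/5)(0.13393) + (3/5)(0.53571) + (1/5)(0.26786) + (0)(0.0625) = 0.48214.

0.4821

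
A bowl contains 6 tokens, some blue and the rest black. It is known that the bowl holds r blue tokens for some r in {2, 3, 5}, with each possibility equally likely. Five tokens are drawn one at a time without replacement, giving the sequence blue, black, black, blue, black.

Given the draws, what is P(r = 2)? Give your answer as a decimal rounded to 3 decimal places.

0.571

The likelihood of the observed sequence under each hypothesis: P(data | r = 2) = (2/6)(4/5)(3/4)(1/3)(2/2) = 1/15; P(data | r = 3) = (3/6)(3/5)(2/4)(2/3)(1/2) = 1/20; P(data | r = 5) = (5/6)(1/5)(0/4) = 0.
Multiplying each by its prior: 1/3 · 1/15 = 1/45, 1/3 · 1/20 = 1/60, 1/3 · 0 = 0; these sum to 7/180.
So P(r = 2 | data) = (1/45) / (7/180) = 4/7.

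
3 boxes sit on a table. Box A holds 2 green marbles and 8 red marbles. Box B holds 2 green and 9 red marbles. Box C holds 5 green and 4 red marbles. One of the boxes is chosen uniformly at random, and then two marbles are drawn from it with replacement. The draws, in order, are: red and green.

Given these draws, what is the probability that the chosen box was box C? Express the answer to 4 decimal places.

0.4443

Under each hypothesis, the probability of the observed sequence is: P(data | box A) = (8/10)(2/10) = 0.16; P(data | box B) = (9/11)(2/11) = 0.14876; P(data | box C) = (4/9)(5/9) = 0.24691.
Multiplying each by its prior: 1/3 · 0.16 = 0.053333, 1/3 · 0.14876 = 0.049587, 1/3 · 0.24691 = 0.082305; these sum to 0.18522.
By Bayes' rule, P(box C | data) = (0.082305) / (0.18522) = 0.44435.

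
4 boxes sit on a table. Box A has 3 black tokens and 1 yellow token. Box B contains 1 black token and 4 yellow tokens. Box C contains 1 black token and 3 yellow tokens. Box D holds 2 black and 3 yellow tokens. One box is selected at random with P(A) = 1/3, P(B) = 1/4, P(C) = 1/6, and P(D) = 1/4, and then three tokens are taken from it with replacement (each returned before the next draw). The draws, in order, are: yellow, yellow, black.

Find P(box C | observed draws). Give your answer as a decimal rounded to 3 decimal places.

0.219

The likelihood of the observed sequence under each hypothesis: P(data | box A) = (1/4)(1/4)(3/4) = 0.046875; P(data | box B) = (4/5)(4/5)(1/5) = 0.128; P(data | box C) = (3/4)(3/4)(1/4) = 0.14062; P(data | box D) = (3/5)(3/5)(2/5) = 0.144.
Multiplying each by its prior: 1/3 · 0.046875 = 0.015625, 1/4 · 0.128 = 0.032, 1/6 · 0.14062 = 0.023438, 1/4 · 0.144 = 0.036; with total 0.10706.
Hence P(box C | data) = (0.023438) / (0.10706) = 0.21891.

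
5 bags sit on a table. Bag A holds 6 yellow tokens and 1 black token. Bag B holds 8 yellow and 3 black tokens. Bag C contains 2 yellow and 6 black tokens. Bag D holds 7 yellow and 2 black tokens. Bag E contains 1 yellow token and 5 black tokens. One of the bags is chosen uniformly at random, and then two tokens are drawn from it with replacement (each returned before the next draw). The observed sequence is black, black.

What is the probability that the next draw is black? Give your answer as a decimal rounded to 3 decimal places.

Under each hypothesis, the probability of the observed sequence is: P(data | bag A) = (1/7)(1/7) = 0.020408; P(data | bag B) = (3/11)(3/11) = 0.07438; P(data | bag C) = (6/8)(6/8) = 0.5625; P(data | bag D) = (2/9)(2/9) = 0.049383; P(data | bag E) = (5/6)(5/6) = 0.69444.
Weighting by the prior gives 1/5 · 0.020408 = 0.0040816, 1/5 · 0.07438 = 0.014876, 1/5 · 0.5625 = 0.1125, 1/5 · 0.049383 = 0.0098765, 1/5 · 0.69444 = 0.13889; these sum to 0.28022.
Normalising, the posterior is P(bag A | data) = 0.014566, P(bag B | data) = 0.053086, P(bag C | data) = 0.40147, P(bag D | data) = 0.035245, P(bag E | data) = 0.49564.
Averaging over the posterior, P(black next | data) = (1/7)(0.014566) + (3/11)(0.053086) + (3/4)(0.40147) + (2/9)(0.035245) + (5/6)(0.49564) = 0.73852.

0.739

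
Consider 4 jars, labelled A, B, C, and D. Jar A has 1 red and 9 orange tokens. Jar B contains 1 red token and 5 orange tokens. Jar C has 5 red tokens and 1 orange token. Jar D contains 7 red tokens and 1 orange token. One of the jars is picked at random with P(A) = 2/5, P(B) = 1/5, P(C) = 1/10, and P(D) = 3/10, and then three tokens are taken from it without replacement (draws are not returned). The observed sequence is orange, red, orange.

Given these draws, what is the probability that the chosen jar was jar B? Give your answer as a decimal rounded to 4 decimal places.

0.4545

For each hypothesis, P(data | H) works out to: P(data | jar A) = (9/10)(1/9)(8/8) = 1/10; P(data | jar B) = (5/6)(1/5)(4/4) = 1/6; P(data | jar C) = (1/6)(5/5)(0/4) = 0; P(data | jar D) = (1/8)(7/7)(0/6) = 0.
Multiplying each by its prior: 2/5 · 1/10 = 1/25, 1/5 · 1/6 = 1/30, 1/10 · 0 = 0, 3/10 · 0 = 0; summing to 11/150.
So P(jar B | data) = (1/30) / (11/150) = 5/11.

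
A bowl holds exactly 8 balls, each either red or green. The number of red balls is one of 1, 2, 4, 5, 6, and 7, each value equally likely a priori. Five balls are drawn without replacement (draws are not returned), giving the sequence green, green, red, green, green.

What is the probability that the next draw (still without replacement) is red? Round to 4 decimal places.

0.2029

Compute the likelihood of the observed sequence for each case: P(data | r = 1) = (7/8)(6/7)(1/6)(5/5)(4/4) = 1/8; P(data | r = 2) = (6/8)(5/7)(2/6)(4/5)(3/4) = 3/28; P(data | r = 4) = (4/8)(3/7)(4/6)(2/5)(1/4) = 1/70; P(data | r = 5) = (3/8)(2/7)(5/6)(1/5)(0/4) = 0; P(data | r = 6) = (2/8)(1/7)(6/6)(0/5) = 0; P(data | r = 7) = (1/8)(0/7) = 0.
Multiplying each by its prior: 1/6 · 1/8 = 1/48, 1/6 · 3/28 = 1/56, 1/6 · 1/70 = 1/420, 1/6 · 0 = 0, 1/6 · 0 = 0, 1/6 · 0 = 0; with total 23/560.
Normalising, the posterior is P(r = 1 | data) = 35/69, P(r = 2 | data) = 10/23, P(r = 4 | data) = 4/69, P(r = 5 | data) = 0, P(r = 6 | data) = 0, P(r = 7 | data) = 0.
So P(red next | data) = Σ P(red next | H) P(H | data) = (0)(35/69) + (1/3)(10/23) + (1)(4/69) = 14/69.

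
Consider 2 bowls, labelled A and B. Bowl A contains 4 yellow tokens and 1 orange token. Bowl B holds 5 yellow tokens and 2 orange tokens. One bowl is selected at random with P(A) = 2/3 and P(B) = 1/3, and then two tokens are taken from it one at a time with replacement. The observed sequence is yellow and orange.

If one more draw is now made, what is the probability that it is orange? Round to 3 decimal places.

0.233

For each hypothesis, P(data | H) works out to: P(data | bowl A) = (4/5)(1/5) = 0.16; P(data | bowl B) = (5/7)(2/7) = 0.20408.
Multiplying each by its prior: 2/3 · 0.16 = 0.10667, 1/3 · 0.20408 = 0.068027; summing to 0.17469.
Dividing through by the total gives posterior P(bowl A | data) = 0.61059, P(bowl B | data) = 0.38941.
Averaging over the posterior, P(orange next | data) = (1/5)(0.61059) + (2/7)(0.38941) = 0.23338.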